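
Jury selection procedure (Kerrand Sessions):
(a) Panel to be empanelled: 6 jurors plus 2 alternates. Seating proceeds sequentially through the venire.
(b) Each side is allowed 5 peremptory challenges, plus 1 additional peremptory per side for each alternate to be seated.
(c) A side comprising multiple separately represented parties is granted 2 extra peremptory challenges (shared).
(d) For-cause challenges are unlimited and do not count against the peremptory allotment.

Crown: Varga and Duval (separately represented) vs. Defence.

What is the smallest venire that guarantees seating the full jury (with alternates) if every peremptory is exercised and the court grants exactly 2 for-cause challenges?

Seats to fill: 6 + 2 alternates = 8.
Peremptories — Crown: 5 + 1×2 + 2 = 9; Defence: 5 + 1×2 = 7; total 16.
For-cause removals: 2.
Minimum venire: 8 + 16 + 2 = 26.

26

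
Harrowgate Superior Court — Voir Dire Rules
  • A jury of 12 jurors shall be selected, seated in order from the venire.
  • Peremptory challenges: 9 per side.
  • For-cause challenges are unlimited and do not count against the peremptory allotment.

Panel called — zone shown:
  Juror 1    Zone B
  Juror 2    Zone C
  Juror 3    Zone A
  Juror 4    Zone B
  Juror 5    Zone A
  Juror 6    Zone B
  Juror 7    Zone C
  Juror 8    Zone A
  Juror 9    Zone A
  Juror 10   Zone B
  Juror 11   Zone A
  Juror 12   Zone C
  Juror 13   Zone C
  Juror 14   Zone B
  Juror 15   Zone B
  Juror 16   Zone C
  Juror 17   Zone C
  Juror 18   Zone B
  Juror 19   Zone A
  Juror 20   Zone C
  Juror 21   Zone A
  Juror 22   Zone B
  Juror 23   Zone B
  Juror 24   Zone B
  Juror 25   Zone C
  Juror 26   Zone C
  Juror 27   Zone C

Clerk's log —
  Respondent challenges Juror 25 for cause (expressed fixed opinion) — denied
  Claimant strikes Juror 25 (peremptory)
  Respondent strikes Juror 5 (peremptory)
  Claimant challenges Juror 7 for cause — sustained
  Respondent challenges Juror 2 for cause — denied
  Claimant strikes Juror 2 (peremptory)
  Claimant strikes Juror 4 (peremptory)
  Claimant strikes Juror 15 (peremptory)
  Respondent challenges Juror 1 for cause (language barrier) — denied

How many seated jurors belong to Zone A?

Removed: #2, #4, #5, #7, #15, #25.
Seated jurors 1–12: #1, #3, #6, #8, #9, #10, #11, #12, #13, #14, #16, #17.
Of those, in Zone A: #3, #8, #9, #11 → 4.

4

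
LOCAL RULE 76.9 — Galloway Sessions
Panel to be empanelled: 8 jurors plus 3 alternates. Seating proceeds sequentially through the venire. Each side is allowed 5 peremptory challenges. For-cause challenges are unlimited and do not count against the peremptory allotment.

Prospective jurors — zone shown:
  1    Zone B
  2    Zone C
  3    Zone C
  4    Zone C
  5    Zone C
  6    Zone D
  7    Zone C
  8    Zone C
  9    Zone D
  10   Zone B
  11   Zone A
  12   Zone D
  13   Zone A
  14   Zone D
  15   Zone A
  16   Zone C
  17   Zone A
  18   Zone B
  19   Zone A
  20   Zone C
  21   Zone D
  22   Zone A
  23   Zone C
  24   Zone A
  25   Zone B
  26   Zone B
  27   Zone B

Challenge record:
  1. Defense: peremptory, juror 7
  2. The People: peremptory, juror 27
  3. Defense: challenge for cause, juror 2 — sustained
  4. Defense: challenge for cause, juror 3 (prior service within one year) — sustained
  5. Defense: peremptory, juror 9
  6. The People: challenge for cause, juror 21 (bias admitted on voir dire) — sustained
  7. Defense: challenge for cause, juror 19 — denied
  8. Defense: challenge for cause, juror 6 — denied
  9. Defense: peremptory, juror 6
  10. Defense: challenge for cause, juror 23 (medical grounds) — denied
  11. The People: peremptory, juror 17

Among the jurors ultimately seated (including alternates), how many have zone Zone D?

Removed: #2, #3, #6, #7, #9, #17, #21, #27.
Seated (11 incl. alternates): #1, #4, #5, #8, #10, #11, #12, #13, #14, #15, #16.
Of those, in Zone D: #12, #14 → 2.

2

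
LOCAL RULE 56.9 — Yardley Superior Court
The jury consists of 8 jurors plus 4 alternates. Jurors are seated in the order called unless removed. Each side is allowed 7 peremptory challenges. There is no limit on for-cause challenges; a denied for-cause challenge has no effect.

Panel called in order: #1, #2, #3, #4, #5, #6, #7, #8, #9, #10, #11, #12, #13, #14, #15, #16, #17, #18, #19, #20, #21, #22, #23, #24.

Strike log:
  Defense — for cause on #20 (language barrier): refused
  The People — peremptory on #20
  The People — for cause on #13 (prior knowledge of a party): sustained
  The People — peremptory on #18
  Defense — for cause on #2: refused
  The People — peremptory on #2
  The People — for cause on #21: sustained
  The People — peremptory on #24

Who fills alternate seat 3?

12

Removed: #2, #13, #18, #20, #21, #24.
Filling seats in venire order through position 11: #1, #3, #4, #5, #6, #7, #8, #9, #10, #11, #12.
So alternate 3 is #12.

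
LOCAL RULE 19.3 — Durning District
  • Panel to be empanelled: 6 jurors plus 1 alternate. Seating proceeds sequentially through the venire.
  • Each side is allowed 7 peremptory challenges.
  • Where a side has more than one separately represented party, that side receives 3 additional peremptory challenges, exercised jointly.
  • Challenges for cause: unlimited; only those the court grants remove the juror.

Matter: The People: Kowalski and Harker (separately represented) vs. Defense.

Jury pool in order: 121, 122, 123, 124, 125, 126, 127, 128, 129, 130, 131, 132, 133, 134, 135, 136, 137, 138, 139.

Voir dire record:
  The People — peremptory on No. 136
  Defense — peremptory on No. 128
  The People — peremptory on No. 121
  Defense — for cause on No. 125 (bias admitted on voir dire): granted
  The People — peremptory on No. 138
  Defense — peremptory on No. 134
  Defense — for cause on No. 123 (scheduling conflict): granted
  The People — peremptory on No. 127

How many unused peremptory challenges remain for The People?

6

The People allotment: 7 base + 3 multi-party = 10.
The People peremptories used: #136, #121, #138, #127 — 4.
Remaining: 10 − 4 = 6.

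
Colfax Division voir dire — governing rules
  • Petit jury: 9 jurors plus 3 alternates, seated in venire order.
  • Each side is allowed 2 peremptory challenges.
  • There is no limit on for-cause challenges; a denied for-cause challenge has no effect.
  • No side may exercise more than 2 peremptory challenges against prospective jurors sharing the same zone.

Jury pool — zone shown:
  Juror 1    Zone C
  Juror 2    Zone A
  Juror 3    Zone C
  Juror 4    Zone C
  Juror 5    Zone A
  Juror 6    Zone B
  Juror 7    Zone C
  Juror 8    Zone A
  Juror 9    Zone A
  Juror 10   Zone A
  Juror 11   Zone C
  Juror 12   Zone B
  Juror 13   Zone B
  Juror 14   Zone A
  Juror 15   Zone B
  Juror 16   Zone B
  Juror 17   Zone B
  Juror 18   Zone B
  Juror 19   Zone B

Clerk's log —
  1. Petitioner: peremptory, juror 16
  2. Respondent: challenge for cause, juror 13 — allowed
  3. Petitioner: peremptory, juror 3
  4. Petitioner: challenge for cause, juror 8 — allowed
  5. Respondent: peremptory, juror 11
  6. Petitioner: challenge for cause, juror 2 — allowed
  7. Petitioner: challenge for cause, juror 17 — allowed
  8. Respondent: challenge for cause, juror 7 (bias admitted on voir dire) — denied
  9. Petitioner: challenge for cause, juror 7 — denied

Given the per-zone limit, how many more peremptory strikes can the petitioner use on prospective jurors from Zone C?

0

Petitioner peremptories so far: #16, #3 — 2 of 2 used, 0 left overall.
Against Zone C: #3 — 1 used; per-zone cap 2 leaves 1.
Binding limit: min(0, 1) = 0.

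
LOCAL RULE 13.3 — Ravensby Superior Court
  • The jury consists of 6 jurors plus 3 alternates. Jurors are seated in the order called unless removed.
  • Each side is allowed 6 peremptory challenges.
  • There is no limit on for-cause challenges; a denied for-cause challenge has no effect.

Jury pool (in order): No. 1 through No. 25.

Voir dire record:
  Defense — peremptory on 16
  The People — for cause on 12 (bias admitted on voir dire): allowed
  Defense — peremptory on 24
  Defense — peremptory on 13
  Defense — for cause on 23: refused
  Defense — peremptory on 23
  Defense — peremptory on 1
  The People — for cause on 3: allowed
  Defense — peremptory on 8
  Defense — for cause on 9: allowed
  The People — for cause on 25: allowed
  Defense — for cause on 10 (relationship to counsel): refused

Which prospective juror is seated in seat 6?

Removed: #1, #3, #8, #9, #12, #13, #16, #23, #24, #25. (#10 stays — for-cause denied.)
Seating in order: seats 1–6 → #2, #4, #5, #6, #7, #10; alternates → #11, #14, #15.
So seat 6 is #10.

10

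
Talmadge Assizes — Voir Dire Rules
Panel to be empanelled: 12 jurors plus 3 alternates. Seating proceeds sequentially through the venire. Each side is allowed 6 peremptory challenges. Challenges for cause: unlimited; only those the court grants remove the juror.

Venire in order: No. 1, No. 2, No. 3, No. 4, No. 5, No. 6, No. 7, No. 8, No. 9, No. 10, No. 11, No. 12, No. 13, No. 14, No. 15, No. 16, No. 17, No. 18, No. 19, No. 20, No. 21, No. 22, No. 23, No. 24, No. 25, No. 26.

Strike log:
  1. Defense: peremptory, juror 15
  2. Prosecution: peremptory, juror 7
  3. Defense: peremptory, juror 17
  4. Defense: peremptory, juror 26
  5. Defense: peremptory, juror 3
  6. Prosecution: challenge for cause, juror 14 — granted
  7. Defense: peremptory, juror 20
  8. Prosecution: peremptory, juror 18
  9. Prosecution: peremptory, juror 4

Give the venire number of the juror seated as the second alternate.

Removed: #3, #4, #7, #14, #15, #17, #18, #20, #26.
Seating in order: seats 1–12 → #1, #2, #5, #6, #8, #9, #10, #11, #12, #13, #16, #19; alternates → #21, #22, #23.
So alternate 2 is #22.

22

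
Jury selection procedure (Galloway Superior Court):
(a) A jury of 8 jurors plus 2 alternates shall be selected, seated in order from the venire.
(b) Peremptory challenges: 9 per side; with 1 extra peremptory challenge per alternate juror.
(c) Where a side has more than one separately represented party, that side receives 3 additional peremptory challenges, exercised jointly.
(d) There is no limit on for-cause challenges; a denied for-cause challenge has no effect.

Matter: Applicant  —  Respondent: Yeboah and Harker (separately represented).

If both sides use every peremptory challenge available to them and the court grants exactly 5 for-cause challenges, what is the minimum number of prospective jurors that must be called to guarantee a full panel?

Seats to fill: 8 + 2 alternates = 10.
Peremptories — Applicant: 9 + 1×2 = 11; Respondent: 9 + 1×2 + 3 = 14; total 25.
For-cause removals: 5.
Minimum venire: 10 + 25 + 5 = 40.

40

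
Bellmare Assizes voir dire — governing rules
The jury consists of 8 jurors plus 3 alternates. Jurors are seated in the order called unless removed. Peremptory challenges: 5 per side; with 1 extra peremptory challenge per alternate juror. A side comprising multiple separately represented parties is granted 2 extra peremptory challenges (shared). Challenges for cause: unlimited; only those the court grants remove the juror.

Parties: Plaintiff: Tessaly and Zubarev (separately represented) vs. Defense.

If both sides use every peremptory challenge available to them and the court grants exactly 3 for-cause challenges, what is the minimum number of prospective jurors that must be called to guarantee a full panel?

Seats to fill: 8 + 3 alternates = 11.
Peremptories — Plaintiff: 5 + 1×3 + 2 = 10; Defense: 5 + 1×3 = 8; total 18.
For-cause removals: 3.
Minimum venire: 11 + 18 + 3 = 32.

32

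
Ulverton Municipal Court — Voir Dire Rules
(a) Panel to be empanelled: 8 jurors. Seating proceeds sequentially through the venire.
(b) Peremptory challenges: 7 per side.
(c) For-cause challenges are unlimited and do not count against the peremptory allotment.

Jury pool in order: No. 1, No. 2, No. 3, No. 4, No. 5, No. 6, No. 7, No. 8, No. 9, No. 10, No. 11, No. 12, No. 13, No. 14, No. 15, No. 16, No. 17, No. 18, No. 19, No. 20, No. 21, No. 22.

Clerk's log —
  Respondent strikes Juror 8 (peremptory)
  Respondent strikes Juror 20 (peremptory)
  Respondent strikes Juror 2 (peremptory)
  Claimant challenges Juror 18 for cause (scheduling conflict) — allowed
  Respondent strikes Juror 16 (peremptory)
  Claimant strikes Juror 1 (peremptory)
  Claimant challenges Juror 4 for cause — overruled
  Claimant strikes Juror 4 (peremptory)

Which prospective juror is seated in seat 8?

12

Removed: #1, #2, #4, #8, #16, #18, #20.
Filling seats in venire order through position 8: #3, #5, #6, #7, #9, #10, #11, #12.
So seat 8 is #12.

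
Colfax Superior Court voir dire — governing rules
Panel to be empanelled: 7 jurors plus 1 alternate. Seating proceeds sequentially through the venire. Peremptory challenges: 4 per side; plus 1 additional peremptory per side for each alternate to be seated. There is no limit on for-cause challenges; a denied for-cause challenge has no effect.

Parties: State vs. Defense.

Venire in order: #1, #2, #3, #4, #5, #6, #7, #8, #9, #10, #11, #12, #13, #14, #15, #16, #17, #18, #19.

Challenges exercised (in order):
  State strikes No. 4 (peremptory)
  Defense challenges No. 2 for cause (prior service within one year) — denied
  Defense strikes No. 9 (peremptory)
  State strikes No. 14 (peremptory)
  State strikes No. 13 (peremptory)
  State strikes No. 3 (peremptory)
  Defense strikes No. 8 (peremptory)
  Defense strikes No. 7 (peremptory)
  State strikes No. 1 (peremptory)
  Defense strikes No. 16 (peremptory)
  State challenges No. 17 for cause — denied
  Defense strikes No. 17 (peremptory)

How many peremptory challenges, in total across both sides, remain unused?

0

State allotment: 4 base + 1 × 1 alternate = 5. Defense allotment: 4 base + 1 × 1 alternate = 5.
State peremptories used: #4, #14, #13, #3, #1 — 5 (the for-cause on #17 doesn't count).
Defense peremptories used: #9, #8, #7, #16, #17 — 5 (the for-cause on #2 doesn't count).
Remaining: (5 − 5) + (5 − 5) = 0.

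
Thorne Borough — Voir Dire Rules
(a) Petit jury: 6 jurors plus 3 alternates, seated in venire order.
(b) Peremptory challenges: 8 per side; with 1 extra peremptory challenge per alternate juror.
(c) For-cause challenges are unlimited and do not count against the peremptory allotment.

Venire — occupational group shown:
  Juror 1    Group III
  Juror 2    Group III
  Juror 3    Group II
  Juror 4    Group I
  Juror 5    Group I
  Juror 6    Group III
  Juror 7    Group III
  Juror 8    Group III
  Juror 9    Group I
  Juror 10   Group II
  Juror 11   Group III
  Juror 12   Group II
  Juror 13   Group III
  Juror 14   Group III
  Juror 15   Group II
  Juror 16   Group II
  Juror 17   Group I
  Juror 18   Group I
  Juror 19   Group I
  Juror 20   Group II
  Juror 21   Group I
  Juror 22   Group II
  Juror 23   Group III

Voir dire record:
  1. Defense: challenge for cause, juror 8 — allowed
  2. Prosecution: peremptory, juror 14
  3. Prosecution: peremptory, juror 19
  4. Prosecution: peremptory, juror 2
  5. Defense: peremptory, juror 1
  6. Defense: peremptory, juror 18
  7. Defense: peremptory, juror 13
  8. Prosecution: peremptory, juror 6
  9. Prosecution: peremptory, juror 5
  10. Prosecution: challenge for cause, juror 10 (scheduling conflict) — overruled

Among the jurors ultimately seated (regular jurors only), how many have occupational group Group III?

Removed: #1, #2, #5, #6, #8, #13, #14, #18, #19.
Seated jurors 1–6: #3, #4, #7, #9, #10, #11 (alternates #12, #15, #16 not counted).
Of those, in Group III: #7, #11 → 2.

2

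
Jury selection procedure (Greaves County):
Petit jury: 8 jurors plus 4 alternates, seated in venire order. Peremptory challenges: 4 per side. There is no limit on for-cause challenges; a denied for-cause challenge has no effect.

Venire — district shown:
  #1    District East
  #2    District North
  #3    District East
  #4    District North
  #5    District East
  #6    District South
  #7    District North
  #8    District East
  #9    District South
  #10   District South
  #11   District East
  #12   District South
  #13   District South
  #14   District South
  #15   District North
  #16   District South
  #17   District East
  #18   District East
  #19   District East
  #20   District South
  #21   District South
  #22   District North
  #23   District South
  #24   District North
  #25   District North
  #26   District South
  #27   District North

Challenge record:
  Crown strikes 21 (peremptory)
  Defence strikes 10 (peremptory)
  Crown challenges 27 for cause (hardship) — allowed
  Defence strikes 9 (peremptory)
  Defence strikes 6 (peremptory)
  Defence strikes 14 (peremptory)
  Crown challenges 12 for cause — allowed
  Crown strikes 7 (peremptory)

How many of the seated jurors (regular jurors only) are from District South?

1

Removed: #6, #7, #9, #10, #12, #14, #21, #27.
Seated jurors 1–8: #1, #2, #3, #4, #5, #8, #11, #13 (alternates #15, #16, #17, #18 not counted).
Of those, in District South: #13 → 1.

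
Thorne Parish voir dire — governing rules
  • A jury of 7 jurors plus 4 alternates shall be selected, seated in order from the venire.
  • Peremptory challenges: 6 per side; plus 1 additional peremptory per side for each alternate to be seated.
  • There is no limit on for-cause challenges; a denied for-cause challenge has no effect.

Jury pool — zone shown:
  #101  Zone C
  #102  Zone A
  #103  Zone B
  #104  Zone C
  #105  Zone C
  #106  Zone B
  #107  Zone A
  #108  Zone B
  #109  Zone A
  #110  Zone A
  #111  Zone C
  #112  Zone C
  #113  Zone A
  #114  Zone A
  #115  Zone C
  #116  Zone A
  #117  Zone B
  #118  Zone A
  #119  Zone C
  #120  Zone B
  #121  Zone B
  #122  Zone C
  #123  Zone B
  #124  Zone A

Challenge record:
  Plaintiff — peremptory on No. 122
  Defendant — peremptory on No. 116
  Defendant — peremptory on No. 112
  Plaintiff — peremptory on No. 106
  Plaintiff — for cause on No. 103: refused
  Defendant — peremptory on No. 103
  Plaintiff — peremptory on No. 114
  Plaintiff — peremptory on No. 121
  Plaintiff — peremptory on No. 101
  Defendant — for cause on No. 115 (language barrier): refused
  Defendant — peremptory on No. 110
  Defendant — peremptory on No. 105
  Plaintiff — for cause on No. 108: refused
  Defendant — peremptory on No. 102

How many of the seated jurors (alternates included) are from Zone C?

4

Removed: #101, #102, #103, #105, #106, #110, #112, #114, #116, #121, #122.
Seated (11 incl. alternates): #104, #107, #108, #109, #111, #113, #115, #117, #118, #119, #120.
Of those, in Zone C: #104, #111, #115, #119 → 4.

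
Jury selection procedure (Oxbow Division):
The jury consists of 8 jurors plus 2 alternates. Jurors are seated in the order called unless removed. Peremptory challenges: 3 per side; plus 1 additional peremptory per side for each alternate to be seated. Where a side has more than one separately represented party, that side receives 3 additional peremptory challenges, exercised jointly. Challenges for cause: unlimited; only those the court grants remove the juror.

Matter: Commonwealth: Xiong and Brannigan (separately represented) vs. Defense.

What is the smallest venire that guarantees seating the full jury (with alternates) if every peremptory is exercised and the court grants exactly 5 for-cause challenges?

28

Seats to fill: 8 + 2 alternates = 10.
Peremptories — Commonwealth: 3 + 1×2 + 3 = 8; Defense: 3 + 1×2 = 5; total 13.
For-cause removals: 5.
Minimum venire: 10 + 13 + 5 = 28.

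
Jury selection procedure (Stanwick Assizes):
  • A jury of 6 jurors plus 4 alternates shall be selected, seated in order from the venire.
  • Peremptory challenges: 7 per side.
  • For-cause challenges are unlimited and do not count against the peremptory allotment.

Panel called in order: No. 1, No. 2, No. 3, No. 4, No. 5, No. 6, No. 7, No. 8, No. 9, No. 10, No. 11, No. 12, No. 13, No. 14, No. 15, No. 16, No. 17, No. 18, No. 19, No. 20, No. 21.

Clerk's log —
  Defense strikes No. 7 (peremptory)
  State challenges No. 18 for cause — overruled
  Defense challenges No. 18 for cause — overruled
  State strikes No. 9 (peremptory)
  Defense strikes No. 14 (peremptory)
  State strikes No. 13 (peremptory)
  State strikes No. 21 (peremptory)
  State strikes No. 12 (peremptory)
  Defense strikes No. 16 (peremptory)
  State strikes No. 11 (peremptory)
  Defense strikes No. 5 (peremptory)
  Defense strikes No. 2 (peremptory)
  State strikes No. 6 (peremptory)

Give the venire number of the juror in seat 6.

15

Removed: #2, #5, #6, #7, #9, #11, #12, #13, #14, #16, #21. (#18 stays — for-cause denied.)
Filling seats in venire order through position 6: #1, #3, #4, #8, #10, #15.
So seat 6 is #15.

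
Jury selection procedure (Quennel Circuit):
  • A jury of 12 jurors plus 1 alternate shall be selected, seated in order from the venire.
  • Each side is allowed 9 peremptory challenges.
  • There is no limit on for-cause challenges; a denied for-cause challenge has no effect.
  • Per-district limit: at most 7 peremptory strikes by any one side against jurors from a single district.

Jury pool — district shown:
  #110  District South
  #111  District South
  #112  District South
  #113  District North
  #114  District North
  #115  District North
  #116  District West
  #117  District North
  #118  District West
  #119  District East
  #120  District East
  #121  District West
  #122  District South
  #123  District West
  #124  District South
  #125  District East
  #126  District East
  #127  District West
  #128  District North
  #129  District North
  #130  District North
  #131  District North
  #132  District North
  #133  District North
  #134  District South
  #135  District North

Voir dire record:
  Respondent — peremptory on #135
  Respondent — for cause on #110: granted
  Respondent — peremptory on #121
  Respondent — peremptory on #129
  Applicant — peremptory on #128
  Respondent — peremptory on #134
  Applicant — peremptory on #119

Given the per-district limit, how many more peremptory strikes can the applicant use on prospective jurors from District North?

6

Applicant peremptories so far: #128, #119 — 2 of 9 used, 7 left overall.
Against District North: #128 — 1 used; per-district cap 7 leaves 6.
Binding limit: min(7, 6) = 6.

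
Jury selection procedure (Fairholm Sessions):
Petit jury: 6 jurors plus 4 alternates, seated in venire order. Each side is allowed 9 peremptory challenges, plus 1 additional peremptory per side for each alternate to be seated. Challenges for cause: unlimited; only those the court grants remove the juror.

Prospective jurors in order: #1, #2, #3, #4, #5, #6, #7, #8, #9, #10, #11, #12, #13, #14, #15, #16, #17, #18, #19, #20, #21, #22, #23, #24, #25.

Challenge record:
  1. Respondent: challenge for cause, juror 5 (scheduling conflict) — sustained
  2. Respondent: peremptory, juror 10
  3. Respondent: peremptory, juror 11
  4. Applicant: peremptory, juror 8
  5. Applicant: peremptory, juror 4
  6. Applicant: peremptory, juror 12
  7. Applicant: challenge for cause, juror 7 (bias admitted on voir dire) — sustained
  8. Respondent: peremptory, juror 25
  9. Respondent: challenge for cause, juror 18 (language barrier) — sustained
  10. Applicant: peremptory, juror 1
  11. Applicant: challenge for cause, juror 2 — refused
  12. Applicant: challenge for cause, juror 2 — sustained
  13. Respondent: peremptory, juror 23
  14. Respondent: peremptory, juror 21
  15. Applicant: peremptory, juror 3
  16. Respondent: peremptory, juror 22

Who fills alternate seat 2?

19

Removed: #1, #2, #3, #4, #5, #7, #8, #10, #11, #12, #18, #21, #22, #23, #25.
Seating in order: seats 1–6 → #6, #9, #13, #14, #15, #16; alternates → #17, #19, #20, #24.
So alternate 2 is #19.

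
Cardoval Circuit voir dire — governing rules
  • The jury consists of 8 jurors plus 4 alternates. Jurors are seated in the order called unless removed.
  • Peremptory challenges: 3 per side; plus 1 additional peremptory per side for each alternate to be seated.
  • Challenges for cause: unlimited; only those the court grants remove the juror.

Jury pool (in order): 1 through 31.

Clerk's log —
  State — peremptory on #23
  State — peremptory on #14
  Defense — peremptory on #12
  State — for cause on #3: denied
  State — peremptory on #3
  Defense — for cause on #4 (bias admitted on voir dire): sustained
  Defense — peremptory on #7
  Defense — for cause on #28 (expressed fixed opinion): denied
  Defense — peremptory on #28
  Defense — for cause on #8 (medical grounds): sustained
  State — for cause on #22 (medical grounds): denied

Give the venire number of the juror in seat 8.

Removed: #3, #4, #7, #8, #12, #14, #23, #28. (#22 stays — for-cause denied.)
Filling seats in venire order through position 8: #1, #2, #5, #6, #9, #10, #11, #13.
So seat 8 is #13.

13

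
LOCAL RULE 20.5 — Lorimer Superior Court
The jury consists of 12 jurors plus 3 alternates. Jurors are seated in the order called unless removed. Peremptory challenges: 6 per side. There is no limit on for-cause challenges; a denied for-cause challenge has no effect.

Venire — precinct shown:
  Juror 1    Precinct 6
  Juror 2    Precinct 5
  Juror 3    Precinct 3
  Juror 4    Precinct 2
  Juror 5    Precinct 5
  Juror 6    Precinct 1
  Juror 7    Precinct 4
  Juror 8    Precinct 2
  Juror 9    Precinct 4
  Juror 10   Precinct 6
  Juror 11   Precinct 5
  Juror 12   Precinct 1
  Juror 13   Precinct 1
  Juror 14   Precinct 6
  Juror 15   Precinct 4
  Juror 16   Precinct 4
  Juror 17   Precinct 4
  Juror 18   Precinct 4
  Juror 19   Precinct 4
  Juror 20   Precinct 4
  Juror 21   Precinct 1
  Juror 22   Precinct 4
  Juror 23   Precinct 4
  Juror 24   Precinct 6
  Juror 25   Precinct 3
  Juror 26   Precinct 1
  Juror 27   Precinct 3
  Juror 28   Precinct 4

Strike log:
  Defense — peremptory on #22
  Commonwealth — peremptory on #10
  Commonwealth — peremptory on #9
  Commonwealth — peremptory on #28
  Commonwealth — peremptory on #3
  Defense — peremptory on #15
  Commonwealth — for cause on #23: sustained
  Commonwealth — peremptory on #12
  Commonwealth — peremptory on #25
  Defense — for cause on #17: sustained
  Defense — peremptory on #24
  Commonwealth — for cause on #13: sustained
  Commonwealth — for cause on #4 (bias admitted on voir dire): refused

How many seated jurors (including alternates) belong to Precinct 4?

5

Removed: #3, #9, #10, #12, #13, #15, #17, #22, #23, #24, #25, #28.
Seated (15 incl. alternates): #1, #2, #4, #5, #6, #7, #8, #11, #14, #16, #18, #19, #20, #21, #26.
Of those, in Precinct 4: #7, #16, #18, #19, #20 → 5.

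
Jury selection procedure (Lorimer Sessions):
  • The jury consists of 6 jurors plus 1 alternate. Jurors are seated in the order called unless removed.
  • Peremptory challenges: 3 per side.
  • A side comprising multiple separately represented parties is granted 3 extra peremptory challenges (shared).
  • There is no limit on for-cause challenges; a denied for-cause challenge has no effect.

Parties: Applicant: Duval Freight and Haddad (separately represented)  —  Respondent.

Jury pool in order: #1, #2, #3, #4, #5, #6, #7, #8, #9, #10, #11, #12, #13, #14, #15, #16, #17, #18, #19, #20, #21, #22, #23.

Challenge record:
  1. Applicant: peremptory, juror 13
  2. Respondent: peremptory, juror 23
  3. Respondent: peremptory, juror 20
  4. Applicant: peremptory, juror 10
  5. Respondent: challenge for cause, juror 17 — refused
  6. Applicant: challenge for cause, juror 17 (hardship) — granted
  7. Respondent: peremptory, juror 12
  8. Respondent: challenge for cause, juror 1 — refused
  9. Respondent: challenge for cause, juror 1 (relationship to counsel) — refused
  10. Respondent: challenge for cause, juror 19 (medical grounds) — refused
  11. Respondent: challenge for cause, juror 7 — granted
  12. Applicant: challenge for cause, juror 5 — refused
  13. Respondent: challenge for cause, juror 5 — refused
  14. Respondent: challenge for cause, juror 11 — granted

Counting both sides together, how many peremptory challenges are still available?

4

Applicant allotment: 3 base + 3 multi-party = 6. Respondent allotment: 3.
Applicant peremptories used: #13, #10 — 2 (for-cause on #17, #5 don't count).
Respondent peremptories used: #23, #20, #12 — 3 (for-cause on #17, #1, #1, #19, #7, #5, #11 don't count).
Remaining: (6 − 2) + (3 − 3) = 4.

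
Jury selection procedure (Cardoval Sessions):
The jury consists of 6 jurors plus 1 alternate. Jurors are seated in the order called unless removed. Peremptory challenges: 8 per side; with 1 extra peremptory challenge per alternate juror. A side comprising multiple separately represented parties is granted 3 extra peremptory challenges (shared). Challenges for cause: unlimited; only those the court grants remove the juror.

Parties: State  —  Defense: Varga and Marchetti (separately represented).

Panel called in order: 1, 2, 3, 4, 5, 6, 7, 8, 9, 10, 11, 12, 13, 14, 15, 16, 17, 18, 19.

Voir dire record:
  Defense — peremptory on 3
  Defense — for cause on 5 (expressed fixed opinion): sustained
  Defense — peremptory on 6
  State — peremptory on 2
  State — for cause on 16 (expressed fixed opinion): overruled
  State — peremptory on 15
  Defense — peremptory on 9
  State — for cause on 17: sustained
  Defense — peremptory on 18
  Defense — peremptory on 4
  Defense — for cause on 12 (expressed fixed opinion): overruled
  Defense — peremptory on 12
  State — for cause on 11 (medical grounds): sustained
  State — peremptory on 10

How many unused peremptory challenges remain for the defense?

Defense allotment: 8 base + 1 × 1 alternate + 3 multi-party = 12.
Defense peremptories used: #3, #6, #9, #18, #4, #12 — 6 (for-cause on #5, #12 don't count).
Remaining: 12 − 6 = 6.

6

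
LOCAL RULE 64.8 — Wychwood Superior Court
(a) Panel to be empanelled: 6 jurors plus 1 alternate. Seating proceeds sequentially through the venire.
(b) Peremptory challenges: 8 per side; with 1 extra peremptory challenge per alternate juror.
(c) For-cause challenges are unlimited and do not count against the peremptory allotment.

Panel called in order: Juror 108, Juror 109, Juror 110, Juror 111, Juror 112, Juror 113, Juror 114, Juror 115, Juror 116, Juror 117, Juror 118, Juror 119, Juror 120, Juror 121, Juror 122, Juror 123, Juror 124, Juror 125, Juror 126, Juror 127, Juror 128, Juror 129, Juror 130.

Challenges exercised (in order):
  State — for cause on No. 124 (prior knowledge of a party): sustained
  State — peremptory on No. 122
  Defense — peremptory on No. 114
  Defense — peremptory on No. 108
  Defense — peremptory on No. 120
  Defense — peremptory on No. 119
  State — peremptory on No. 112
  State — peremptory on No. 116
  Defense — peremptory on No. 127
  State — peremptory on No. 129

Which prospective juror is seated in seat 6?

Removed: #108, #112, #114, #116, #119, #120, #122, #124, #127, #129.
Filling seats in venire order through position 6: #109, #110, #111, #113, #115, #117.
So seat 6 is #117.

117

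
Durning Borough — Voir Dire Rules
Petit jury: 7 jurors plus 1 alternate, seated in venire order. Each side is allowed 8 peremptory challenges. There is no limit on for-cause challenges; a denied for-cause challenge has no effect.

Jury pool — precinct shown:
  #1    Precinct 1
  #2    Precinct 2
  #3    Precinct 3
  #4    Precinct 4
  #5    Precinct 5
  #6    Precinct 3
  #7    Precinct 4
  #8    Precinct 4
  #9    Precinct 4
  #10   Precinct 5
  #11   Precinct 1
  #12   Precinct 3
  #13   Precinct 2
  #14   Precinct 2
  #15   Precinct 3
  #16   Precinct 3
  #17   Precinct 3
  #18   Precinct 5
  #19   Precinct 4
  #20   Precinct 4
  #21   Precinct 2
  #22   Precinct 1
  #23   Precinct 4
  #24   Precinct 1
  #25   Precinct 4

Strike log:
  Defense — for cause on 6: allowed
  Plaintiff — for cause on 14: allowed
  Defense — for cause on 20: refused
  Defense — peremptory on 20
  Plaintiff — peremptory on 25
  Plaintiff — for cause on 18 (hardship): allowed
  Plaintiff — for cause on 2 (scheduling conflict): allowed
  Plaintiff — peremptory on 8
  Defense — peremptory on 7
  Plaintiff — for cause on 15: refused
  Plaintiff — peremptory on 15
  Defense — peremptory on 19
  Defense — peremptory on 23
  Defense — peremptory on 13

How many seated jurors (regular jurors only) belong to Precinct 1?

Removed: #2, #6, #7, #8, #13, #14, #15, #18, #19, #20, #23, #25.
Seated jurors 1–7: #1, #3, #4, #5, #9, #10, #11 (alternates #12 not counted).
Of those, in Precinct 1: #1, #11 → 2.

2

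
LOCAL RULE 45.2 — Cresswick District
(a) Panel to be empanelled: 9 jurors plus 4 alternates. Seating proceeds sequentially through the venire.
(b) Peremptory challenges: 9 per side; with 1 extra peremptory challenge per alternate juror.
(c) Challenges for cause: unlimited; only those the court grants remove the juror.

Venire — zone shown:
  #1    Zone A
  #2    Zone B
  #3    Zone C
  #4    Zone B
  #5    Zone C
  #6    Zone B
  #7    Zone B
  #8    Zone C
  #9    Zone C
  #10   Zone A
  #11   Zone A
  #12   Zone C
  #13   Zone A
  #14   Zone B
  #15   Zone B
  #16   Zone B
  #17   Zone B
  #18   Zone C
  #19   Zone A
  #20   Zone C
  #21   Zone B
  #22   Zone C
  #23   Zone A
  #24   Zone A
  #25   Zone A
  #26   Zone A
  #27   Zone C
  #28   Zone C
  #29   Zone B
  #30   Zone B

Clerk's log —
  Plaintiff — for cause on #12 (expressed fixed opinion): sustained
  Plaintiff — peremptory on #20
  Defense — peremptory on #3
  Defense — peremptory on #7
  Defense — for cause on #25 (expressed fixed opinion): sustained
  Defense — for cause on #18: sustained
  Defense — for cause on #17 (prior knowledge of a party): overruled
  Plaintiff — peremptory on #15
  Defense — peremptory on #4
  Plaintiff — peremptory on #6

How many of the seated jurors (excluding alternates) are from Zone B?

Removed: #3, #4, #6, #7, #12, #15, #18, #20, #25.
Seated jurors 1–9: #1, #2, #5, #8, #9, #10, #11, #13, #14 (alternates #16, #17, #19, #21 not counted).
Of those, in Zone B: #2, #14 → 2.

2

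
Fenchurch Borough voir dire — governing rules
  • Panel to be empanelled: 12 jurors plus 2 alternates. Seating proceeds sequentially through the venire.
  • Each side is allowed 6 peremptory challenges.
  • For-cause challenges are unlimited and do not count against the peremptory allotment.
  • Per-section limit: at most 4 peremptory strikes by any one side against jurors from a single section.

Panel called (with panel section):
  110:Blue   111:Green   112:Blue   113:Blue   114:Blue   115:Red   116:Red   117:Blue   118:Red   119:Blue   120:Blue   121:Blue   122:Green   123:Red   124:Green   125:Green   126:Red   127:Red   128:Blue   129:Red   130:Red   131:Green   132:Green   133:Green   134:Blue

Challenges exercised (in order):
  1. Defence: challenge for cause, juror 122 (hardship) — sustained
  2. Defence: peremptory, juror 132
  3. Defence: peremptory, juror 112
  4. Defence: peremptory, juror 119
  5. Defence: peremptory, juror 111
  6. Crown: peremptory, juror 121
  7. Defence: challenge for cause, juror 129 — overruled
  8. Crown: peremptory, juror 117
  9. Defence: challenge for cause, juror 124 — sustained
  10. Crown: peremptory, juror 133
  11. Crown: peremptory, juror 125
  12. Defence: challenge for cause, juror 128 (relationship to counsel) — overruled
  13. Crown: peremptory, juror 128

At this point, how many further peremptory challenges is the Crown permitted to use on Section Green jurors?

Crown peremptories so far: #121, #117, #133, #125, #128 — 5 of 6 used, 1 left overall.
Against Section Green: #133, #125 — 2 used; per-section cap 4 leaves 2.
Binding limit: min(1, 2) = 1.

1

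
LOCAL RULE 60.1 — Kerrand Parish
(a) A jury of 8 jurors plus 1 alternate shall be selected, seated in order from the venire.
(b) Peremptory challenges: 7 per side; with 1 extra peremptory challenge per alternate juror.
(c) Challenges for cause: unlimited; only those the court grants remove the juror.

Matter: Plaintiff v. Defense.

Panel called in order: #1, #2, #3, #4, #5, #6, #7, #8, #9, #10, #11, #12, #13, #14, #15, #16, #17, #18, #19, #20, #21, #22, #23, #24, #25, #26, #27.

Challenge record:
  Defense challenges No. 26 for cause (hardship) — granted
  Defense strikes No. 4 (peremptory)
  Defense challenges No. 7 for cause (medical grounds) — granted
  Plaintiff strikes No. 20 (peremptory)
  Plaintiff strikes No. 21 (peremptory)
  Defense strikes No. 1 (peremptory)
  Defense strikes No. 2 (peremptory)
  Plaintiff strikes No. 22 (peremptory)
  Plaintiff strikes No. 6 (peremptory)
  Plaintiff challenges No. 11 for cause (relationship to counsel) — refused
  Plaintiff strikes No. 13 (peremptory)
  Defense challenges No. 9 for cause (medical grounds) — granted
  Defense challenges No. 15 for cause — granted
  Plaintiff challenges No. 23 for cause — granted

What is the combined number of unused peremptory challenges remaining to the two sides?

Plaintiff allotment: 7 base + 1 × 1 alternate = 8. Defense allotment: 7 base + 1 × 1 alternate = 8.
Plaintiff peremptories used: #20, #21, #22, #6, #13 — 5 (for-cause on #11, #23 don't count).
Defense peremptories used: #4, #1, #2 — 3 (for-cause on #26, #7, #9, #15 don't count).
Remaining: (8 − 5) + (8 − 3) = 8.

8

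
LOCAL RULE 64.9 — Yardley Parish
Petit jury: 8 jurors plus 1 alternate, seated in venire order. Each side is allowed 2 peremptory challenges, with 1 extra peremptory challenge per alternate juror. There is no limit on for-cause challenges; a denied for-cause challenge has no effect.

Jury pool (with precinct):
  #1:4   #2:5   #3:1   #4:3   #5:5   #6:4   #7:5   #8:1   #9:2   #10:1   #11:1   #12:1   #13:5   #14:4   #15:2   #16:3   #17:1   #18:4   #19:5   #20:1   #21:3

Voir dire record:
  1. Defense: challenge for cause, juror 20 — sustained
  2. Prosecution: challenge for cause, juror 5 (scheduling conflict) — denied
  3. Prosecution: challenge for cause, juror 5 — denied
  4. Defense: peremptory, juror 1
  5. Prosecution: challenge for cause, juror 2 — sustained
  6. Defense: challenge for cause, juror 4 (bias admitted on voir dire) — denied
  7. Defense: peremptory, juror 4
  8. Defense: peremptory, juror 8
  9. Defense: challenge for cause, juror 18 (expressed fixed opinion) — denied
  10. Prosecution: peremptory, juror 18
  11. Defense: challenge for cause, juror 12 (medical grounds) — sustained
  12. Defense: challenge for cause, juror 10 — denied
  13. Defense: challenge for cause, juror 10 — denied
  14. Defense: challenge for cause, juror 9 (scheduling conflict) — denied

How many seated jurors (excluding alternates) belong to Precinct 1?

Removed: #1, #2, #4, #8, #12, #18, #20.
Seated jurors 1–8: #3, #5, #6, #7, #9, #10, #11, #13 (alternates #14 not counted).
Of those, in Precinct 1: #3, #10, #11 → 3.

3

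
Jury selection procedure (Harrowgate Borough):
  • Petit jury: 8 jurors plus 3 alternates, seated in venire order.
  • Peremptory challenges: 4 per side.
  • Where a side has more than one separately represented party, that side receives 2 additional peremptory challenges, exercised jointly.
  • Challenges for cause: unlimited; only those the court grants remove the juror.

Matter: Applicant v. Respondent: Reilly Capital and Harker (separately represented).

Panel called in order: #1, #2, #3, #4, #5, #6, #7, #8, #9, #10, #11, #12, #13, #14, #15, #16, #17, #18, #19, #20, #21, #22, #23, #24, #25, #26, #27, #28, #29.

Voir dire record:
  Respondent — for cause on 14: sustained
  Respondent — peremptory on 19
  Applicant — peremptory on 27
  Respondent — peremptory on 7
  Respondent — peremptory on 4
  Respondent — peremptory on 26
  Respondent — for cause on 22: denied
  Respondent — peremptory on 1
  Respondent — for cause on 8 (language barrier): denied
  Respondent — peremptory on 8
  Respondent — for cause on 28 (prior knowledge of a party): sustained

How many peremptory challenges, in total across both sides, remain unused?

3

Applicant allotment: 4. Respondent allotment: 4 base + 2 multi-party = 6.
Applicant peremptories used: #27 — 1.
Respondent peremptories used: #19, #7, #4, #26, #1, #8 — 6 (for-cause on #14, #22, #8, #28 don't count).
Remaining: (4 − 1) + (6 − 6) = 3.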